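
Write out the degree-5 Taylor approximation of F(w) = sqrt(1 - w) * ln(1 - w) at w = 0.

71*w^5/1920 + w^4/24 + w^3/24 - w

Multiply the two series term by term and collect like powers.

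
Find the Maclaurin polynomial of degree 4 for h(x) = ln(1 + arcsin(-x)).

-5*x^4/12 - x^3/2 - x^2/2 - x

Plug the Maclaurin series of the inner function into that of the outer and collect terms.
h(0) = 0
h′(0) = -1
h′′(0) = -1
h′′′(0) = -3
h^(4)(0) = -10
Then c_k = h^(k)(0)/k! gives each Taylor coefficient.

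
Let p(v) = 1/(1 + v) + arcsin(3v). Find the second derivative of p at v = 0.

2

Add the two expansions coefficient-wise.
The coefficient of v^2 in the expansion is 1, so p′′(0) = 2! * (1) = 2.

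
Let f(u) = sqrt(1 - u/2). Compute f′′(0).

-1/16

Differentiate repeatedly and evaluate at the center.
From the series, [u^2] f = -1/32; multiply by 2! = 2 to get -1/16.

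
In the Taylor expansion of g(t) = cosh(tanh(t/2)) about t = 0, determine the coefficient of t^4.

-7/384

Substitute the inner expansion into the outer series and collect powers.
g(0) = 1
g′(0) = 0
g′′(0) = 1/4
g′′′(0) = 0
g^(4)(0) = -7/16
So c_4 = g^(4)(0)/4! = -7/384.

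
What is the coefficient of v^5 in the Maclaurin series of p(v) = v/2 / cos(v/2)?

5/768

Write the quotient as an unknown series and match coefficients against numerator = denominator · series.
[v^0] = 0;  [v^1] = 1/2;  [v^2] = 0;  [v^3] = 1/16;  [v^4] = 0;  [v^5] = 5/768.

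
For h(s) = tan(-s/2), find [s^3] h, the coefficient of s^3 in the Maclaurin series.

-1/24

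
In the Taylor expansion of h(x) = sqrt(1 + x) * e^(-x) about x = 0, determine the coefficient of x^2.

Take the Cauchy product of the two expansions.
h(0) = 1
h′(0) = -1/2
h′′(0) = -1/4
So c_2 = h′′(0)/2! = -1/8.

-1/8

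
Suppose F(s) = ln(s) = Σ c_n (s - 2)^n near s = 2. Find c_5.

1/160

Compute the successive derivatives at the expansion point and divide by k!.
F(2) = ln(2)
F′(2) = 1/2
F′′(2) = -1/4
F′′′(2) = 1/4
F^(4)(2) = -3/8
F^(5)(2) = 3/4
Dividing each by k! gives the coefficients c_0, ..., c_5.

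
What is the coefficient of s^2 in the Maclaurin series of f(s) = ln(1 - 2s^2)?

-2

f(0) = 0
f′(0) = 0
f′′(0) = -4
So c_2 = f′′(0)/2! = -2.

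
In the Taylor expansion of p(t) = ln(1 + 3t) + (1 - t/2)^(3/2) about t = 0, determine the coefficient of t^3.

Add the two expansions coefficient-wise.
[t^0] = 1;  [t^1] = 9/4;  [t^2] = -141/32;  [t^3] = 1153/128.

1153/128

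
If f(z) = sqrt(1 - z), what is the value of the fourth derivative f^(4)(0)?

-15/16

From the series, [z^4] f = -5/128; multiply by 4! = 24 to get -15/16.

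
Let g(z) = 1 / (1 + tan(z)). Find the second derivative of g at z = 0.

2

Expand as Σ (-1)^k u^k with u equal to the inner function's series.
The coefficient of z^2 in the expansion is 1, so g′′(0) = 2! * (1) = 2.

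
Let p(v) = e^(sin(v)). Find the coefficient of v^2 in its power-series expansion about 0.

Plug the Maclaurin series of the inner function into that of the outer and collect terms.
p(0) = 1
p′(0) = 1
p′′(0) = 1
So c_2 = p′′(0)/2! = 1/2.

1/2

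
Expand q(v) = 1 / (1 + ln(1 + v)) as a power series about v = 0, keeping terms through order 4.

11*v^4/3 - 7*v^3/3 + 3*v^2/2 - v + 1

Write 1/(1+u) = 1 - u + u^2 - u^3 + ... and substitute the series for u.
q(0) = 1
q′(0) = -1
q′′(0) = 3
q′′′(0) = -14
q^(4)(0) = 88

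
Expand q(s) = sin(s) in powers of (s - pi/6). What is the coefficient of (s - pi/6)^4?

1/48

q(pi/6) = 1/2
q′(pi/6) = sqrt(3)/2
q′′(pi/6) = -1/2
q′′′(pi/6) = -sqrt(3)/2
q^(4)(pi/6) = 1/2
So c_4 = q^(4)(pi/6)/4! = 1/48.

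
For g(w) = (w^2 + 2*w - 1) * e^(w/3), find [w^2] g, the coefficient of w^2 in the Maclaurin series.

29/18

Shift and add copies of the series according to the polynomial's terms.
[w^0] = -1;  [w^1] = 5/3;  [w^2] = 29/18.
So c_2 = g′′(0)/2! = 29/18.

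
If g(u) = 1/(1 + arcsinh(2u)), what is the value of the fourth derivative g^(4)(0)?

256

Plug the Maclaurin series of the inner function into that of the outer and collect terms.
From the series, [u^4] g = 32/3; multiply by 4! = 24 to get 256.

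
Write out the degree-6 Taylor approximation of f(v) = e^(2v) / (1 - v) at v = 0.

Expand each factor separately, then convolve coefficients.
f(0) = 1
f′(0) = 3
f′′(0) = 10
f′′′(0) = 38
f^(4)(0) = 168
f^(5)(0) = 872
f^(6)(0) = 5296
Then c_k = f^(k)(0)/k! gives each Taylor coefficient.

331*v^6/45 + 109*v^5/15 + 7*v^4 + 19*v^3/3 + 5*v^2 + 3*v + 1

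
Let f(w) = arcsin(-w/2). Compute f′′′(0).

The coefficient of w^3 in the expansion is -1/48, so f′′′(0) = 3! * (-1/48) = -1/8.

-1/8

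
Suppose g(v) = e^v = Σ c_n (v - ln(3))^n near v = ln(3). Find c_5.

1/40

g(ln(3)) = 3
g′(ln(3)) = 3
g′′(ln(3)) = 3
g′′′(ln(3)) = 3
g^(4)(ln(3)) = 3
g^(5)(ln(3)) = 3
So c_5 = g^(5)(ln(3))/5! = 1/40.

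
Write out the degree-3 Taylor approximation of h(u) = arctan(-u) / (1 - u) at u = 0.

Write out both Maclaurin series and multiply, keeping only the needed powers.
[u^0] = 0;  [u^1] = -1;  [u^2] = -1;  [u^3] = -2/3.

-2*u^3/3 - u^2 - u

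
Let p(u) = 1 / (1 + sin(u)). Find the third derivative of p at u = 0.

-5

Expand as Σ (-1)^k u^k with u equal to the inner function's series.
The coefficient of u^3 in the expansion is -5/6, so p′′′(0) = 3! * (-5/6) = -5.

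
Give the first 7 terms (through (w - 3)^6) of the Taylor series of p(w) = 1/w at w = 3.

p(3) = 1/3
p′(3) = -1/9
p′′(3) = 2/27
p′′′(3) = -2/27
p^(4)(3) = 8/81
p^(5)(3) = -40/243
p^(6)(3) = 80/243
Then c_k = p^(k)(3)/k! gives each Taylor coefficient.

(w - 3)^6/2187 - (w - 3)^5/729 + (w - 3)^4/243 - (w - 3)^3/81 + (w - 3)^2/27 - (w - 3)/9 + 1/3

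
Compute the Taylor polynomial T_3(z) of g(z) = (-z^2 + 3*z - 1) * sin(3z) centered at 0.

3*z^3/2 + 9*z^2 - 3*z

Distribute the polynomial across the series and collect like powers.
g(0) = 0
g′(0) = -3
g′′(0) = 18
g′′′(0) = 9
Dividing each by k! gives the coefficients c_0, ..., c_3.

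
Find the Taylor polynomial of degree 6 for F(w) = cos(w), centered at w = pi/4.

-sqrt(2)*(w - pi/4)^6/1440 - sqrt(2)*(w - pi/4)^5/240 + sqrt(2)*(w - pi/4)^4/48 + sqrt(2)*(w - pi/4)^3/12 - sqrt(2)*(w - pi/4)^2/4 - sqrt(2)*(w - pi/4)/2 + sqrt(2)/2

[(w - pi/4)^0] = sqrt(2)/2;  [(w - pi/4)^1] = -sqrt(2)/2;  [(w - pi/4)^2] = -sqrt(2)/4;  [(w - pi/4)^3] = sqrt(2)/12;  [(w - pi/4)^4] = sqrt(2)/48;  [(w - pi/4)^5] = -sqrt(2)/240;  [(w - pi/4)^6] = -sqrt(2)/1440.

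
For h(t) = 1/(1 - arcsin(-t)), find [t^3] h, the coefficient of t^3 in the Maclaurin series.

-7/6

Substitute the inner expansion into the outer series and collect powers.
h(0) = 1
h′(0) = -1
h′′(0) = 2
h′′′(0) = -7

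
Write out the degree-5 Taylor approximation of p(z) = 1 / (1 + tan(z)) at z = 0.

-32*z^5/15 + 5*z^4/3 - 4*z^3/3 + z^2 - z + 1

Write 1/(1+u) = 1 - u + u^2 - u^3 + ... and substitute the series for u.
p(0) = 1
p′(0) = -1
p′′(0) = 2
p′′′(0) = -8
p^(4)(0) = 40
p^(5)(0) = -256
Dividing each by k! gives the coefficients c_0, ..., c_5.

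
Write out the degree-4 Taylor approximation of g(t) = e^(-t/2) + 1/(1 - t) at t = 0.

Combine the two series term by term.
[t^0] = 2;  [t^1] = 1/2;  [t^2] = 9/8;  [t^3] = 47/48;  [t^4] = 385/384.

385*t^4/384 + 47*t^3/48 + 9*t^2/8 + t/2 + 2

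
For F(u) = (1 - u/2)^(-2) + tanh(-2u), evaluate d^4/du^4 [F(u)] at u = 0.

Add the two expansions coefficient-wise.
From the series, [u^4] F = 5/16; multiply by 4! = 24 to get 15/2.

15/2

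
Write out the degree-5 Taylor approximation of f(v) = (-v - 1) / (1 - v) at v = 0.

-2*v^5 - 2*v^4 - 2*v^3 - 2*v^2 - 2*v - 1

Distribute the polynomial across the series and collect like powers.
f(0) = -1
f′(0) = -2
f′′(0) = -4
f′′′(0) = -12
f^(4)(0) = -48
f^(5)(0) = -240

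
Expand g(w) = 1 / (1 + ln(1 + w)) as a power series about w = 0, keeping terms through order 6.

3289*w^6/360 - 347*w^5/60 + 11*w^4/3 - 7*w^3/3 + 3*w^2/2 - w + 1

Use the geometric series for the reciprocal, then substitute.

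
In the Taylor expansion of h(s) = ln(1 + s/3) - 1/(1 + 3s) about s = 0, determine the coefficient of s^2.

-163/18

Add the two expansions coefficient-wise.
h(0) = -1
h′(0) = 10/3
h′′(0) = -163/9
Dividing each by k! gives the coefficients c_0, ..., c_2.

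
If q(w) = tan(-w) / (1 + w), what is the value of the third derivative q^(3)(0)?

-8

Multiply the two series term by term and collect like powers.
The coefficient of w^3 in the expansion is -4/3, so q′′′(0) = 3! * (-4/3) = -8.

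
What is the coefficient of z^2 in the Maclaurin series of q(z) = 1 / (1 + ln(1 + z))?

3/2

Write 1/(1+u) = 1 - u + u^2 - u^3 + ... and substitute the series for u.
[z^0] = 1;  [z^1] = -1;  [z^2] = 3/2.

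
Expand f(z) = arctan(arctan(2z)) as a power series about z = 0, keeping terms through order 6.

352*z^5/15 - 16*z^3/3 + 2*z

Let u equal the inner series; expand the outer function in u and truncate.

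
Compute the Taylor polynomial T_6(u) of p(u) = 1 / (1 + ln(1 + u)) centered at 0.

3289*u^6/360 - 347*u^5/60 + 11*u^4/3 - 7*u^3/3 + 3*u^2/2 - u + 1

Write 1/(1+u) = 1 - u + u^2 - u^3 + ... and substitute the series for u.
p(0) = 1
p′(0) = -1
p′′(0) = 3
p′′′(0) = -14
p^(4)(0) = 88
p^(5)(0) = -694
p^(6)(0) = 6578
Dividing each by k! gives the coefficients c_0, ..., c_6.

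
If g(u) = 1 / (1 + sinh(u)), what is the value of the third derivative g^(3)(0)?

Write 1/(1+u) = 1 - u + u^2 - u^3 + ... and substitute the series for u.
From the series, [u^3] g = -7/6; multiply by 3! = 6 to get -7.

-7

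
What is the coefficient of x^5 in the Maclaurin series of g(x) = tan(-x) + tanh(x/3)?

Expand each term separately and add.
[x^0] = 0;  [x^1] = -2/3;  [x^2] = 0;  [x^3] = -28/81;  [x^4] = 0;  [x^5] = -484/3645.

-484/3645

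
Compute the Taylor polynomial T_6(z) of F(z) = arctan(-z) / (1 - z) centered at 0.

Multiply the numerator's expansion by the denominator's geometric series.

-13*z^6/15 - 13*z^5/15 - 2*z^4/3 - 2*z^3/3 - z^2 - z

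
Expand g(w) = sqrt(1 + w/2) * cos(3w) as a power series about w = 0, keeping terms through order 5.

6631*w^5/8192 + 7195*w^4/2048 - 143*w^3/128 - 145*w^2/32 + w/4 + 1

Take the Cauchy product of the two expansions.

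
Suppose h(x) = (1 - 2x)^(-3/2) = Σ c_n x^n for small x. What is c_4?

315/8

[x^0] = 1;  [x^1] = 3;  [x^2] = 15/2;  [x^3] = 35/2;  [x^4] = 315/8.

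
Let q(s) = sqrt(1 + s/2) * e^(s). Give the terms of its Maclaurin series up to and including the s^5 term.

1949*s^5/122880 + 449*s^4/6144 + 103*s^3/384 + 23*s^2/32 + 5*s/4 + 1

Expand each factor separately, then convolve coefficients.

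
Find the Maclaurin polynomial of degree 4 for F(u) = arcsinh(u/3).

-u^3/162 + u/3

Differentiate repeatedly and evaluate at the center.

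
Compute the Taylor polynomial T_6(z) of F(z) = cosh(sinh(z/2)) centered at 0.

Let u equal the inner series; expand the outer function in u and truncate.

37*z^6/46080 + 5*z^4/384 + z^2/8 + 1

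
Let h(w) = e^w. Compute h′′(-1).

The coefficient of (w + 1)^2 in the expansion is e^(-1)/2, so h′′(-1) = 2! * (e^(-1)/2) = e^(-1).

e^(-1)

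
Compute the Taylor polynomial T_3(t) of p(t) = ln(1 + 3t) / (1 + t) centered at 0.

Take the Cauchy product of the two expansions.

33*t^3/2 - 15*t^2/2 + 3*t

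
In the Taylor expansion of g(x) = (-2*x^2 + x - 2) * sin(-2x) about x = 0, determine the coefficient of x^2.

Shift and add copies of the series according to the polynomial's terms.

-2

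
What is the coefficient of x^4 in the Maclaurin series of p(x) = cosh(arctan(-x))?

Substitute the inner expansion into the outer series and collect powers.
p(0) = 1
p′(0) = 0
p′′(0) = 1
p′′′(0) = 0
p^(4)(0) = -7

-7/24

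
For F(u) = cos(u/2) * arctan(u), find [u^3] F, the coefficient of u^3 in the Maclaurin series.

Write out both Maclaurin series and multiply, keeping only the needed powers.
F(0) = 0
F′(0) = 1
F′′(0) = 0
F′′′(0) = -11/4
So c_3 = F′′′(0)/3! = -11/24.

-11/24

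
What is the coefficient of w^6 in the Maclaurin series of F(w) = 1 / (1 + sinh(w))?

77/45

Write 1/(1+u) = 1 - u + u^2 - u^3 + ... and substitute the series for u.
F(0) = 1
F′(0) = -1
F′′(0) = 2
F′′′(0) = -7
F^(4)(0) = 32
F^(5)(0) = -181
F^(6)(0) = 1232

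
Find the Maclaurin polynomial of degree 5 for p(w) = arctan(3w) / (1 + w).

Write out both Maclaurin series and multiply, keeping only the needed powers.
[w^0] = 0;  [w^1] = 3;  [w^2] = -3;  [w^3] = -6;  [w^4] = 6;  [w^5] = 213/5.

213*w^5/5 + 6*w^4 - 6*w^3 - 3*w^2 + 3*w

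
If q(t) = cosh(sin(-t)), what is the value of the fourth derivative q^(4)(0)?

Substitute the inner expansion into the outer series and collect powers.
The coefficient of t^4 in the expansion is -1/8, so q^(4)(0) = 4! * (-1/8) = -3.

-3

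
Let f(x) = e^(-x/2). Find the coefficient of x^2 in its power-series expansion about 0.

f(0) = 1
f′(0) = -1/2
f′′(0) = 1/4
So c_2 = f′′(0)/2! = 1/8.

1/8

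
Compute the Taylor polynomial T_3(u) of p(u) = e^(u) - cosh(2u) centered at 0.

u^3/6 - 3*u^2/2 + u

Add the two expansions coefficient-wise.
[u^0] = 0;  [u^1] = 1;  [u^2] = -3/2;  [u^3] = 1/6.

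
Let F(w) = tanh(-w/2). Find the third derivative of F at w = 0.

Compute the successive derivatives at the expansion point and divide by k!.
The coefficient of w^3 in the expansion is 1/24, so F′′′(0) = 3! * (1/24) = 1/4.

1/4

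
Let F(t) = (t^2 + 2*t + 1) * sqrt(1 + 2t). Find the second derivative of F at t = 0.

Distribute the polynomial across the series and collect like powers.
The coefficient of t^2 in the expansion is 5/2, so F′′(0) = 2! * (5/2) = 5.

5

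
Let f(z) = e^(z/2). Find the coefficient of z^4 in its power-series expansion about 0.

1/384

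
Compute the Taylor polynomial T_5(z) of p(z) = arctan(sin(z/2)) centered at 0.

3*z^5/256 - z^3/16 + z/2

Substitute the inner expansion into the outer series and collect powers.
p(0) = 0
p′(0) = 1/2
p′′(0) = 0
p′′′(0) = -3/8
p^(4)(0) = 0
p^(5)(0) = 45/32
The Taylor polynomial is Σ p^(k)(0)/k! · z^k.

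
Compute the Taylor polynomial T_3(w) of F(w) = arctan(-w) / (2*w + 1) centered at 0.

-11*w^3/3 + 2*w^2 - w

Expand 1/(denominator) as a geometric series and multiply by the numerator's series.
F(0) = 0
F′(0) = -1
F′′(0) = 4
F′′′(0) = -22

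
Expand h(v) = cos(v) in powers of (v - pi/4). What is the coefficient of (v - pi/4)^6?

h(pi/4) = sqrt(2)/2
h′(pi/4) = -sqrt(2)/2
h′′(pi/4) = -sqrt(2)/2
h′′′(pi/4) = sqrt(2)/2
h^(4)(pi/4) = sqrt(2)/2
h^(5)(pi/4) = -sqrt(2)/2
h^(6)(pi/4) = -sqrt(2)/2
The Taylor polynomial is Σ h^(k)(pi/4)/k! · (v - pi/4)^k.

-sqrt(2)/1440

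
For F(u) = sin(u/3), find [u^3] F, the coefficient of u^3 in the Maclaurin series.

-1/162

F(0) = 0
F′(0) = 1/3
F′′(0) = 0
F′′′(0) = -1/27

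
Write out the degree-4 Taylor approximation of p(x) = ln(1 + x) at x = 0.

-x^4/4 + x^3/3 - x^2/2 + x

Differentiate repeatedly and evaluate at the center.
p(0) = 0
p′(0) = 1
p′′(0) = -1
p′′′(0) = 2
p^(4)(0) = -6
Then c_k = p^(k)(0)/k! gives each Taylor coefficient.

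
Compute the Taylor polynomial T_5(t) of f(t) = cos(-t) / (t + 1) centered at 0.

-13*t^5/24 + 13*t^4/24 - t^3/2 + t^2/2 - t + 1

Use 1/(1 - r) = Σ r^k on the denominator, then take the Cauchy product.
f(0) = 1
f′(0) = -1
f′′(0) = 1
f′′′(0) = -3
f^(4)(0) = 13
f^(5)(0) = -65
The Taylor polynomial is Σ f^(k)(0)/k! · t^k.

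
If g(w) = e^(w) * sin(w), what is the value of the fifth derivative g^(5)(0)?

Expand each factor separately, then convolve coefficients.
The coefficient of w^5 in the expansion is -1/30, so g^(5)(0) = 5! * (-1/30) = -4.

-4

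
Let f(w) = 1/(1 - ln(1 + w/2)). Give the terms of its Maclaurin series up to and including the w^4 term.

Let u equal the inner series; expand the outer function in u and truncate.
f(0) = 1
f′(0) = 1/2
f′′(0) = 1/4
f′′′(0) = 1/4
f^(4)(0) = 1/4
The Taylor polynomial is Σ f^(k)(0)/k! · w^k.

w^4/96 + w^3/24 + w^2/8 + w/2 + 1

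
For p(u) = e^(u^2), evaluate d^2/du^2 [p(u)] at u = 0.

2

From the series, [u^2] p = 1; multiply by 2! = 2 to get 2.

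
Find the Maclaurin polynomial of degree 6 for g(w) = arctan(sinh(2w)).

Plug the Maclaurin series of the inner function into that of the outer and collect terms.

4*w^5/3 - 4*w^3/3 + 2*w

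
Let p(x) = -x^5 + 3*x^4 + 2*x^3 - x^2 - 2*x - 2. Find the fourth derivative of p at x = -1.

The coefficient of (x + 1)^4 in the expansion is 8, so p^(4)(-1) = 4! * (8) = 192.

192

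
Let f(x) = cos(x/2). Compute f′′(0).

The coefficient of x^2 in the expansion is -1/8, so f′′(0) = 2! * (-1/8) = -1/4.

-1/4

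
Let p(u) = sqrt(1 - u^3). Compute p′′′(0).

From the series, [u^3] p = -1/2; multiply by 3! = 6 to get -3.

-3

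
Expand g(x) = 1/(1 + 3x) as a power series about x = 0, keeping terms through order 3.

g(0) = 1
g′(0) = -3
g′′(0) = 18
g′′′(0) = -162
The Taylor polynomial is Σ g^(k)(0)/k! · x^k.

-27*x^3 + 9*x^2 - 3*x + 1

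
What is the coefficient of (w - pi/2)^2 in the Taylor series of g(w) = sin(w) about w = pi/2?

Compute the successive derivatives at the expansion point and divide by k!.
[(w - pi/2)^0] = 1;  [(w - pi/2)^1] = 0;  [(w - pi/2)^2] = -1/2.

-1/2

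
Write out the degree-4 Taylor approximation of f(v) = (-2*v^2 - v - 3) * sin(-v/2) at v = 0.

Distribute the polynomial across the series and collect like powers.
f(0) = 0
f′(0) = 3/2
f′′(0) = 1
f′′′(0) = 45/8
f^(4)(0) = -1/2

-v^4/48 + 15*v^3/16 + v^2/2 + 3*v/2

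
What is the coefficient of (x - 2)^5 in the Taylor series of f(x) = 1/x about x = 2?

f(2) = 1/2
f′(2) = -1/4
f′′(2) = 1/4
f′′′(2) = -3/8
f^(4)(2) = 3/4
f^(5)(2) = -15/8
Dividing each by k! gives the coefficients c_0, ..., c_5.

-1/64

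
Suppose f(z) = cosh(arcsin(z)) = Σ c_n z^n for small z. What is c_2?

Plug the Maclaurin series of the inner function into that of the outer and collect terms.

1/2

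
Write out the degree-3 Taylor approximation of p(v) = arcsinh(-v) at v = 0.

v^3/6 - v

p(0) = 0
p′(0) = -1
p′′(0) = 0
p′′′(0) = 1
The Taylor polynomial is Σ p^(k)(0)/k! · v^k.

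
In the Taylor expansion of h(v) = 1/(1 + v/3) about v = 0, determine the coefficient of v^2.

1/9

Apply the Taylor formula c_k = f^(k)(a)/k!.
h(0) = 1
h′(0) = -1/3
h′′(0) = 2/9
Dividing each by k! gives the coefficients c_0, ..., c_2.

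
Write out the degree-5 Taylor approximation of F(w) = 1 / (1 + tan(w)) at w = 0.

Use the geometric series for the reciprocal, then substitute.
F(0) = 1
F′(0) = -1
F′′(0) = 2
F′′′(0) = -8
F^(4)(0) = 40
F^(5)(0) = -256
Then c_k = F^(k)(0)/k! gives each Taylor coefficient.

-32*w^5/15 + 5*w^4/3 - 4*w^3/3 + w^2 - w + 1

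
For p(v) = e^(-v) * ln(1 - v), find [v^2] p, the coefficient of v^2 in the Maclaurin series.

1/2

Take the Cauchy product of the two expansions.
p(0) = 0
p′(0) = -1
p′′(0) = 1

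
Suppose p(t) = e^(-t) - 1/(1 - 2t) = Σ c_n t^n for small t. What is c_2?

Combine the two series term by term.
p(0) = 0
p′(0) = -3
p′′(0) = -7
So c_2 = p′′(0)/2! = -7/2.

-7/2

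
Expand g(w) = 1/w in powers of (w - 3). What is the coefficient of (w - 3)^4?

1/243

g(3) = 1/3
g′(3) = -1/9
g′′(3) = 2/27
g′′′(3) = -2/27
g^(4)(3) = 8/81
Then c_k = g^(k)(3)/k! gives each Taylor coefficient.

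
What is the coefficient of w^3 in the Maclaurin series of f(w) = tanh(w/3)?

-1/81

[w^0] = 0;  [w^1] = 1/3;  [w^2] = 0;  [w^3] = -1/81.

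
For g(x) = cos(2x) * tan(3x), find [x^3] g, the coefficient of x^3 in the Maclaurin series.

3

Write out both Maclaurin series and multiply, keeping only the needed powers.
[x^0] = 0;  [x^1] = 3;  [x^2] = 0;  [x^3] = 3.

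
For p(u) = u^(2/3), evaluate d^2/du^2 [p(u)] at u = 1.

-2/9

Differentiate repeatedly and evaluate at the center.
From the series, [(u - 1)^2] p = -1/9; multiply by 2! = 2 to get -2/9.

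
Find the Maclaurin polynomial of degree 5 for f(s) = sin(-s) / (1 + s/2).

Multiply the two series term by term and collect like powers.
f(0) = 0
f′(0) = -1
f′′(0) = 1
f′′′(0) = -1/2
f^(4)(0) = 1
f^(5)(0) = -7/2
Then c_k = f^(k)(0)/k! gives each Taylor coefficient.

-7*s^5/240 + s^4/24 - s^3/12 + s^2/2 - s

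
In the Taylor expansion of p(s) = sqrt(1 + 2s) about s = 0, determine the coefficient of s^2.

Apply the Taylor formula c_k = f^(k)(a)/k!.
[s^0] = 1;  [s^1] = 1;  [s^2] = -1/2.
So c_2 = p′′(0)/2! = -1/2.

-1/2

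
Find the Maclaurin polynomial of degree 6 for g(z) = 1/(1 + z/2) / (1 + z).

Expand each factor separately, then convolve coefficients.
g(0) = 1
g′(0) = -3/2
g′′(0) = 7/2
g′′′(0) = -45/4
g^(4)(0) = 93/2
g^(5)(0) = -945/4
g^(6)(0) = 5715/4

127*z^6/64 - 63*z^5/32 + 31*z^4/16 - 15*z^3/8 + 7*z^2/4 - 3*z/2 + 1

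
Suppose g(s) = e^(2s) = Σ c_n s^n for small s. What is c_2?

[s^0] = 1;  [s^1] = 2;  [s^2] = 2.

2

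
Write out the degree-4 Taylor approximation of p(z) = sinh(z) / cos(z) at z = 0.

Invert the denominator's series and multiply.
p(0) = 0
p′(0) = 1
p′′(0) = 0
p′′′(0) = 4
p^(4)(0) = 0
The Taylor polynomial is Σ p^(k)(0)/k! · z^k.

2*z^3/3 + z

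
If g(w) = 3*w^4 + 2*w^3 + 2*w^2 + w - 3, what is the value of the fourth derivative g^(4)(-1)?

From the series, [(w + 1)^4] g = 3; multiply by 4! = 24 to get 72.

72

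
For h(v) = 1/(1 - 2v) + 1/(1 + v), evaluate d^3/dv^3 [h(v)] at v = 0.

42

Combine the two series term by term.
The coefficient of v^3 in the expansion is 7, so h′′′(0) = 3! * (7) = 42.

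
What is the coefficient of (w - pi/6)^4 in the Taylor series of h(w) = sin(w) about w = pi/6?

[(w - pi/6)^0] = 1/2;  [(w - pi/6)^1] = sqrt(3)/2;  [(w - pi/6)^2] = -1/4;  [(w - pi/6)^3] = -sqrt(3)/12;  [(w - pi/6)^4] = 1/48.

1/48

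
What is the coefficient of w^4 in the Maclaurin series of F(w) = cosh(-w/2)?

Use the known series and substitute for the argument.
F(0) = 1
F′(0) = 0
F′′(0) = 1/4
F′′′(0) = 0
F^(4)(0) = 1/16
Dividing each by k! gives the coefficients c_0, ..., c_4.

1/384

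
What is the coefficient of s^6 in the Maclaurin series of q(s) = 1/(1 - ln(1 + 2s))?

Let u equal the inner series; expand the outer function in u and truncate.
q(0) = 1
q′(0) = 2
q′′(0) = 4
q′′′(0) = 16
q^(4)(0) = 64
q^(5)(0) = 448
q^(6)(0) = 2432
So c_6 = q^(6)(0)/6! = 152/45.

152/45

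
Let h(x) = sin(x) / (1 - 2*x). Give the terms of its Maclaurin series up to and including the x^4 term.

23*x^4/3 + 23*x^3/6 + 2*x^2 + x

Multiply the numerator's expansion by the denominator's geometric series.
h(0) = 0
h′(0) = 1
h′′(0) = 4
h′′′(0) = 23
h^(4)(0) = 184
Then c_k = h^(k)(0)/k! gives each Taylor coefficient.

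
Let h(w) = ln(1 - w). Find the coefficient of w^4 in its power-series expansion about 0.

-1/4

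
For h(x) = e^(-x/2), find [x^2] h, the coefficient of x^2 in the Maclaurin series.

h(0) = 1
h′(0) = -1/2
h′′(0) = 1/4

1/8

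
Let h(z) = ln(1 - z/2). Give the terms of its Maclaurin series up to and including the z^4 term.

-z^4/64 - z^3/24 - z^2/8 - z/2

h(0) = 0
h′(0) = -1/2
h′′(0) = -1/4
h′′′(0) = -1/4
h^(4)(0) = -3/8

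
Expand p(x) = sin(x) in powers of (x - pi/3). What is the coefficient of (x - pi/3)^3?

Compute the successive derivatives at the expansion point and divide by k!.
p(pi/3) = sqrt(3)/2
p′(pi/3) = 1/2
p′′(pi/3) = -sqrt(3)/2
p′′′(pi/3) = -1/2
Dividing each by k! gives the coefficients c_0, ..., c_3.

-1/12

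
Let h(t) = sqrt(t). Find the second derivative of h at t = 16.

-1/256

Differentiate repeatedly and evaluate at the center.
From the series, [(t - 16)^2] h = -1/512; multiply by 2! = 2 to get -1/256.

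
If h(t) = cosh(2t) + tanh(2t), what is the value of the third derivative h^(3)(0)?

-16

Combine the two series term by term.
The coefficient of t^3 in the expansion is -8/3, so h′′′(0) = 3! * (-8/3) = -16.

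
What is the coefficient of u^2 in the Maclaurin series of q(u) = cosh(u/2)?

1/8

[u^0] = 1;  [u^1] = 0;  [u^2] = 1/8.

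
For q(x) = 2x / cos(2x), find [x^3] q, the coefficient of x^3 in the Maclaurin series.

4

Divide the numerator series by the denominator series (power-series long division).
q(0) = 0
q′(0) = 2
q′′(0) = 0
q′′′(0) = 24
So c_3 = q′′′(0)/3! = 4.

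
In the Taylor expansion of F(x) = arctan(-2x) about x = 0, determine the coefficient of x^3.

8/3

F(0) = 0
F′(0) = -2
F′′(0) = 0
F′′′(0) = 16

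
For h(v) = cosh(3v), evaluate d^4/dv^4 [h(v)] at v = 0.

The coefficient of v^4 in the expansion is 27/8, so h^(4)(0) = 4! * (27/8) = 81.

81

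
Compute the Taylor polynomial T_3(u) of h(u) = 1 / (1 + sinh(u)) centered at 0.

Use the geometric series for the reciprocal, then substitute.
h(0) = 1
h′(0) = -1
h′′(0) = 2
h′′′(0) = -7
The Taylor polynomial is Σ h^(k)(0)/k! · u^k.

-7*u^3/6 + u^2 - u + 1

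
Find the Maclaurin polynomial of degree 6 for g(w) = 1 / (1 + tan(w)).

122*w^6/45 - 32*w^5/15 + 5*w^4/3 - 4*w^3/3 + w^2 - w + 1

Use the geometric series for the reciprocal, then substitute.
g(0) = 1
g′(0) = -1
g′′(0) = 2
g′′′(0) = -8
g^(4)(0) = 40
g^(5)(0) = -256
g^(6)(0) = 1952
Then c_k = g^(k)(0)/k! gives each Taylor coefficient.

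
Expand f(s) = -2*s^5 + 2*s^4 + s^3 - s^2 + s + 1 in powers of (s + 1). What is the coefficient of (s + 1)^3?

Compute the successive derivatives at the expansion point and divide by k!.
f(-1) = 2
f′(-1) = -12
f′′(-1) = 56
f′′′(-1) = -162
So c_3 = f′′′(-1)/3! = -27.

-27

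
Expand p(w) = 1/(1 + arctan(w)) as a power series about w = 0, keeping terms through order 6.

Plug the Maclaurin series of the inner function into that of the outer and collect terms.
[w^0] = 1;  [w^1] = -1;  [w^2] = 1;  [w^3] = -2/3;  [w^4] = 1/3;  [w^5] = -1/5;  [w^6] = 8/45.

8*w^6/45 - w^5/5 + w^4/3 - 2*w^3/3 + w^2 - w + 1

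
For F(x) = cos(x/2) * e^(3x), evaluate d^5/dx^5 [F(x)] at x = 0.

Multiply the two series term by term and collect like powers.
From the series, [x^5] F = 941/640; multiply by 5! = 120 to get 2823/16.

2823/16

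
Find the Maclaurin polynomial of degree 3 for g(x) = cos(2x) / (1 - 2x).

Take the Cauchy product of the two expansions.
g(0) = 1
g′(0) = 2
g′′(0) = 4
g′′′(0) = 24

4*x^3 + 2*x^2 + 2*x + 1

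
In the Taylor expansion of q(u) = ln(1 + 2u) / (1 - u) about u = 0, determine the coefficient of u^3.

8/3

Multiply the numerator's expansion by the denominator's geometric series.
q(0) = 0
q′(0) = 2
q′′(0) = 0
q′′′(0) = 16
So c_3 = q′′′(0)/3! = 8/3.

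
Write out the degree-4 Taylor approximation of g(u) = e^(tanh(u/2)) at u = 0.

-7*u^4/384 - u^3/48 + u^2/8 + u/2 + 1

Compose series: expand the inner function first, then feed it into the outer expansion.
g(0) = 1
g′(0) = 1/2
g′′(0) = 1/4
g′′′(0) = -1/8
g^(4)(0) = -7/16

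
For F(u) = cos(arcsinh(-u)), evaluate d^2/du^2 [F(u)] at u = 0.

Substitute the inner expansion into the outer series and collect powers.
The coefficient of u^2 in the expansion is -1/2, so F′′(0) = 2! * (-1/2) = -1.

-1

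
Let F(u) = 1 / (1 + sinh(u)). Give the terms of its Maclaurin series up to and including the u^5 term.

-181*u^5/120 + 4*u^4/3 - 7*u^3/6 + u^2 - u + 1

Use the geometric series for the reciprocal, then substitute.
F(0) = 1
F′(0) = -1
F′′(0) = 2
F′′′(0) = -7
F^(4)(0) = 32
F^(5)(0) = -181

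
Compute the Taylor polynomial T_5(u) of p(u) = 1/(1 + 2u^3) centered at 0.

Compute the successive derivatives at the expansion point and divide by k!.
[u^0] = 1;  [u^1] = 0;  [u^2] = 0;  [u^3] = -2;  [u^4] = 0;  [u^5] = 0.

1 - 2*u^3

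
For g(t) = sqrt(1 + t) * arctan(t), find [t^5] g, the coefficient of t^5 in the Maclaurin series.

Write out both Maclaurin series and multiply, keeping only the needed powers.

389/1920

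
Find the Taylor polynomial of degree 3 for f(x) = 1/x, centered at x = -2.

-(x + 2)^3/16 - (x + 2)^2/8 - (x + 2)/4 - 1/2

f(-2) = -1/2
f′(-2) = -1/4
f′′(-2) = -1/4
f′′′(-2) = -3/8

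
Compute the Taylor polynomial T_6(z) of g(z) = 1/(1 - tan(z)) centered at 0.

122*z^6/45 + 32*z^5/15 + 5*z^4/3 + 4*z^3/3 + z^2 + z + 1

Substitute the inner expansion into the outer series and collect powers.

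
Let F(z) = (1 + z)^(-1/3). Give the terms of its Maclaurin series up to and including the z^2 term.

2*z^2/9 - z/3 + 1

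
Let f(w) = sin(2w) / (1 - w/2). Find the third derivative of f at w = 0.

Take the Cauchy product of the two expansions.
From the series, [w^3] f = -5/6; multiply by 3! = 6 to get -5.

-5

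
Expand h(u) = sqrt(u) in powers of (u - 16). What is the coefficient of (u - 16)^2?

-1/512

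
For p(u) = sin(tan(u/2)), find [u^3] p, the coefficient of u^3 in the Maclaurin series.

Substitute the inner expansion into the outer series and collect powers.
[u^0] = 0;  [u^1] = 1/2;  [u^2] = 0;  [u^3] = 1/48.

1/48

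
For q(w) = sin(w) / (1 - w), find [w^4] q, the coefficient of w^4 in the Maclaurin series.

5/6

Take the Cauchy product of the two expansions.
[w^0] = 0;  [w^1] = 1;  [w^2] = 1;  [w^3] = 5/6;  [w^4] = 5/6.
So c_4 = q^(4)(0)/4! = 5/6.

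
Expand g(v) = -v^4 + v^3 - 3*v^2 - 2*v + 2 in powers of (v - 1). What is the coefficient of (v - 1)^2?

g(1) = -3
g′(1) = -9
g′′(1) = -12

-6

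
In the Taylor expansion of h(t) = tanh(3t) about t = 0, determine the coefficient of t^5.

162/5

h(0) = 0
h′(0) = 3
h′′(0) = 0
h′′′(0) = -54
h^(4)(0) = 0
h^(5)(0) = 3888
The Taylor polynomial is Σ h^(k)(0)/k! · t^k.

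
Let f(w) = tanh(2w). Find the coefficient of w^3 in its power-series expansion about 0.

Compute the successive derivatives at the expansion point and divide by k!.
f(0) = 0
f′(0) = 2
f′′(0) = 0
f′′′(0) = -16

-8/3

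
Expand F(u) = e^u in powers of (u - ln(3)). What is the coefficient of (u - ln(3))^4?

1/8

Apply the Taylor formula c_k = f^(k)(a)/k!.
F(ln(3)) = 3
F′(ln(3)) = 3
F′′(ln(3)) = 3
F′′′(ln(3)) = 3
F^(4)(ln(3)) = 3
So c_4 = F^(4)(ln(3))/4! = 1/8.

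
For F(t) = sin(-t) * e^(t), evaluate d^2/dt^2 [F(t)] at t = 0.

Write out both Maclaurin series and multiply, keeping only the needed powers.
The coefficient of t^2 in the expansion is -1, so F′′(0) = 2! * (-1) = -2.

-2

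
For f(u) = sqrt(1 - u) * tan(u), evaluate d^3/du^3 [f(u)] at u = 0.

5/4

Take the Cauchy product of the two expansions.
The coefficient of u^3 in the expansion is 5/24, so f′′′(0) = 3! * (5/24) = 5/4.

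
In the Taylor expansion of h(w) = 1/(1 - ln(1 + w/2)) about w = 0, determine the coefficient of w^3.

1/24

Plug the Maclaurin series of the inner function into that of the outer and collect terms.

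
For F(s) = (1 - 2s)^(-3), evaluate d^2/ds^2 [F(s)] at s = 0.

48

Compute the successive derivatives at the expansion point and divide by k!.
The coefficient of s^2 in the expansion is 24, so F′′(0) = 2! * (24) = 48.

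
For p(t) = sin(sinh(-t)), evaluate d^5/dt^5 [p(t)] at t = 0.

8

Let u equal the inner series; expand the outer function in u and truncate.
From the series, [t^5] p = 1/15; multiply by 5! = 120 to get 8.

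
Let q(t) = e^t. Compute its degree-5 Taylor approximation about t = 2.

[(t - 2)^0] = e^(2);  [(t - 2)^1] = e^(2);  [(t - 2)^2] = e^(2)/2;  [(t - 2)^3] = e^(2)/6;  [(t - 2)^4] = e^(2)/24;  [(t - 2)^5] = e^(2)/120.

(t - 2)^5*e^(2)/120 + (t - 2)^4*e^(2)/24 + (t - 2)^3*e^(2)/6 + (t - 2)^2*e^(2)/2 + (t - 2)*e^(2) + e^(2)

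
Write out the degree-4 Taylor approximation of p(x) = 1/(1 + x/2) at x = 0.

x^4/16 - x^3/8 + x^2/4 - x/2 + 1

p(0) = 1
p′(0) = -1/2
p′′(0) = 1/2
p′′′(0) = -3/4
p^(4)(0) = 3/2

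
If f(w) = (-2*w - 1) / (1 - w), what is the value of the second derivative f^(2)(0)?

-6

Multiply each power in the prefactor through the base expansion.
The coefficient of w^2 in the expansion is -3, so f′′(0) = 2! * (-3) = -6.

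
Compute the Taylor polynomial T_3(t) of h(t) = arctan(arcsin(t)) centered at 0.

Plug the Maclaurin series of the inner function into that of the outer and collect terms.
[t^0] = 0;  [t^1] = 1;  [t^2] = 0;  [t^3] = -1/6.

-t^3/6 + t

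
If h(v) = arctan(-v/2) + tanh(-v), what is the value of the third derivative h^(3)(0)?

Combine the two series term by term.
The coefficient of v^3 in the expansion is 3/8, so h′′′(0) = 3! * (3/8) = 9/4.

9/4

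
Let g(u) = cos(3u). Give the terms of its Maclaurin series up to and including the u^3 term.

1 - 9*u^2/2

g(0) = 1
g′(0) = 0
g′′(0) = -9
g′′′(0) = 0
Dividing each by k! gives the coefficients c_0, ..., c_3.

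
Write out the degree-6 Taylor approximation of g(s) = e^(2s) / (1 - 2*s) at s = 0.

7828*s^6/45 + 1304*s^5/15 + 130*s^4/3 + 64*s^3/3 + 10*s^2 + 4*s + 1

Expand 1/(denominator) as a geometric series and multiply by the numerator's series.
[s^0] = 1;  [s^1] = 4;  [s^2] = 10;  [s^3] = 64/3;  [s^4] = 130/3;  [s^5] = 1304/15;  [s^6] = 7828/45.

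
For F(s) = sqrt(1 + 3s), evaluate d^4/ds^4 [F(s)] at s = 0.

The coefficient of s^4 in the expansion is -405/128, so F^(4)(0) = 4! * (-405/128) = -1215/16.

-1215/16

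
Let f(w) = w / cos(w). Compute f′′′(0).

3

Write the quotient as an unknown series and match coefficients against numerator = denominator · series.
From the series, [w^3] f = 1/2; multiply by 3! = 6 to get 3.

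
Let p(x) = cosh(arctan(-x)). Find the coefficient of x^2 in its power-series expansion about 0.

1/2

Compose series: expand the inner function first, then feed it into the outer expansion.
So c_2 = p′′(0)/2! = 1/2.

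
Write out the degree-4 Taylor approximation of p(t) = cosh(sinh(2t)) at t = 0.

10*t^4/3 + 2*t^2 + 1

Plug the Maclaurin series of the inner function into that of the outer and collect terms.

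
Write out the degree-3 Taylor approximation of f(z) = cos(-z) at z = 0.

f(0) = 1
f′(0) = 0
f′′(0) = -1
f′′′(0) = 0
The Taylor polynomial is Σ f^(k)(0)/k! · z^k.

1 - z^2/2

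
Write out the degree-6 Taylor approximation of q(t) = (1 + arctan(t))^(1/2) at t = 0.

-1489*t^6/46080 + 83*t^5/1280 + 17*t^4/384 - 5*t^3/48 - t^2/8 + t/2 + 1

Plug the Maclaurin series of the inner function into that of the outer and collect terms.
[t^0] = 1;  [t^1] = 1/2;  [t^2] = -1/8;  [t^3] = -5/48;  [t^4] = 17/384;  [t^5] = 83/1280;  [t^6] = -1489/46080.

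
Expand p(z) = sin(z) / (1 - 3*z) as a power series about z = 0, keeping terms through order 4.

53*z^4/2 + 53*z^3/6 + 3*z^2 + z

Multiply the numerator's expansion by the denominator's geometric series.
p(0) = 0
p′(0) = 1
p′′(0) = 6
p′′′(0) = 53
p^(4)(0) = 636
Then c_k = p^(k)(0)/k! gives each Taylor coefficient.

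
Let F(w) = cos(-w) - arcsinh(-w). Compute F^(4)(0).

Add the two expansions coefficient-wise.
The coefficient of w^4 in the expansion is 1/24, so F^(4)(0) = 4! * (1/24) = 1.

1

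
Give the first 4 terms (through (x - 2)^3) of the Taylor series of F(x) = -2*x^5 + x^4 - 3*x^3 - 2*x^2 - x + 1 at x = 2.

-75*(x - 2)^3 - 156*(x - 2)^2 - 173*(x - 2) - 81

F(2) = -81
F′(2) = -173
F′′(2) = -312
F′′′(2) = -450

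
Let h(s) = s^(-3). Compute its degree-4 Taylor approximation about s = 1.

15*(s - 1)^4 - 10*(s - 1)^3 + 6*(s - 1)^2 - 3*(s - 1) + 1

Differentiate repeatedly and evaluate at the center.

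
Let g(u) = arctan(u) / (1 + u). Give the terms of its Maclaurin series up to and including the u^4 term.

-2*u^4/3 + 2*u^3/3 - u^2 + u

Multiply the two series term by term and collect like powers.
g(0) = 0
g′(0) = 1
g′′(0) = -2
g′′′(0) = 4
g^(4)(0) = -16
The Taylor polynomial is Σ g^(k)(0)/k! · u^k.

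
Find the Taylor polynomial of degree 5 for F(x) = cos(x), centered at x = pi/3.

-sqrt(3)*(x - pi/3)^5/240 + (x - pi/3)^4/48 + sqrt(3)*(x - pi/3)^3/12 - (x - pi/3)^2/4 - sqrt(3)*(x - pi/3)/2 + 1/2

[(x - pi/3)^0] = 1/2;  [(x - pi/3)^1] = -sqrt(3)/2;  [(x - pi/3)^2] = -1/4;  [(x - pi/3)^3] = sqrt(3)/12;  [(x - pi/3)^4] = 1/48;  [(x - pi/3)^5] = -sqrt(3)/240.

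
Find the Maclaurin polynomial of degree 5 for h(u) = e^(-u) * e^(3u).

4*u^5/15 + 2*u^4/3 + 4*u^3/3 + 2*u^2 + 2*u + 1

Multiply the two series term by term and collect like powers.
h(0) = 1
h′(0) = 2
h′′(0) = 4
h′′′(0) = 8
h^(4)(0) = 16
h^(5)(0) = 32
Then c_k = h^(k)(0)/k! gives each Taylor coefficient.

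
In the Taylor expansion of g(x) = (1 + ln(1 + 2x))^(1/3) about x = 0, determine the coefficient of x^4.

Plug the Maclaurin series of the inner function into that of the outer and collect terms.

-1240/243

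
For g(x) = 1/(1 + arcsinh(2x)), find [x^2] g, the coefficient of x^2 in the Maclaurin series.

Compose series: expand the inner function first, then feed it into the outer expansion.
g(0) = 1
g′(0) = -2
g′′(0) = 8
So c_2 = g′′(0)/2! = 4.

4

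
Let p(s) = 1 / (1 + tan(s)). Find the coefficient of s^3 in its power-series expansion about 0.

Expand as Σ (-1)^k u^k with u equal to the inner function's series.
p(0) = 1
p′(0) = -1
p′′(0) = 2
p′′′(0) = -8

-4/3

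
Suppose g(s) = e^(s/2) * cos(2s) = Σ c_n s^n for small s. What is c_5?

1121/3840

Multiply the two series term by term and collect like powers.
[s^0] = 1;  [s^1] = 1/2;  [s^2] = -15/8;  [s^3] = -47/48;  [s^4] = 161/384;  [s^5] = 1121/3840.
So c_5 = g^(5)(0)/5! = 1121/3840.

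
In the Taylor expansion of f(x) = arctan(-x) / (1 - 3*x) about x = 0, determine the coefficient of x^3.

Use 1/(1 - r) = Σ r^k on the denominator, then take the Cauchy product.
f(0) = 0
f′(0) = -1
f′′(0) = -6
f′′′(0) = -52

-26/3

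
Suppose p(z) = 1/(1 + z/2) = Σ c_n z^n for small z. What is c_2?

Use the known series and substitute for the argument.
p(0) = 1
p′(0) = -1/2
p′′(0) = 1/2

1/4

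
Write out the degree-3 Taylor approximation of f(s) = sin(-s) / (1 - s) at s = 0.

-5*s^3/6 - s^2 - s

Use 1/(1 - r) = Σ r^k on the denominator, then take the Cauchy product.
f(0) = 0
f′(0) = -1
f′′(0) = -2
f′′′(0) = -5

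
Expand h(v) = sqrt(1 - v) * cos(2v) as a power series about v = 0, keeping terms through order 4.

Take the Cauchy product of the two expansions.
[v^0] = 1;  [v^1] = -1/2;  [v^2] = -17/8;  [v^3] = 15/16;  [v^4] = 337/384.

337*v^4/384 + 15*v^3/16 - 17*v^2/8 - v/2 + 1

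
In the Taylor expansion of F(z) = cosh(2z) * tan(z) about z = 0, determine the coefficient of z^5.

22/15

Expand each factor separately, then convolve coefficients.
F(0) = 0
F′(0) = 1
F′′(0) = 0
F′′′(0) = 14
F^(4)(0) = 0
F^(5)(0) = 176
So c_5 = F^(5)(0)/5! = 22/15.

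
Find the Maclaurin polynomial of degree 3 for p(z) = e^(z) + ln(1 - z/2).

Combine the two series term by term.
p(0) = 1
p′(0) = 1/2
p′′(0) = 3/4
p′′′(0) = 3/4

z^3/8 + 3*z^2/8 + z/2 + 1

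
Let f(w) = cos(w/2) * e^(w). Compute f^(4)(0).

Write out both Maclaurin series and multiply, keeping only the needed powers.
The coefficient of w^4 in the expansion is -7/384, so f^(4)(0) = 4! * (-7/384) = -7/16.

-7/16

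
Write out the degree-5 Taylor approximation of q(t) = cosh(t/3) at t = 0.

t^4/1944 + t^2/18 + 1

q(0) = 1
q′(0) = 0
q′′(0) = 1/9
q′′′(0) = 0
q^(4)(0) = 1/81
q^(5)(0) = 0
The Taylor polynomial is Σ q^(k)(0)/k! · t^k.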